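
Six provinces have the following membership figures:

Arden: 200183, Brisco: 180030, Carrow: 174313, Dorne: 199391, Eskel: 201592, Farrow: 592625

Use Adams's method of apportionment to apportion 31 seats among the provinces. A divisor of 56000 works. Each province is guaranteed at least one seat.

Arden 4; Brisco 4; Carrow 4; Dorne 4; Eskel 4; Farrow 11

With modified divisor 56000: modified quotas Arden 3.575, Brisco 3.215, Carrow 3.113, Dorne 3.561, Eskel 3.600, Farrow 10.583.
Rounding up: Arden 4, Brisco 4, Carrow 4, Dorne 4, Eskel 4, Farrow 11 (total 31).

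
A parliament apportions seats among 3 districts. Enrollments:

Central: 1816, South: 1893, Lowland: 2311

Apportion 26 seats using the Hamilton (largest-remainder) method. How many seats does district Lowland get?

10

Total 6020; standard divisor 6020/26 ≈ 231.538.
Standard quotas: Central 7.843, South 8.176, Lowland 9.981.
Lower quotas: Central 7, South 8, Lowland 9 (sum 24, leaving 2 seats).
Remainders in descending order: Lowland 0.981, Central 0.843, South 0.176.
Largest remainders: Lowland, Central receive the extra seats.
Lowland receives 10.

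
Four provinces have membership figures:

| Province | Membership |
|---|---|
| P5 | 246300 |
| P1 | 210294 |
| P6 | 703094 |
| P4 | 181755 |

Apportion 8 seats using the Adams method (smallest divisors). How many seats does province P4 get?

1

Standard divisor 1341443/8 ≈ 167680.375; standard quotas: P5 1.469, P1 1.254, P6 4.193, P4 1.084.
Rounding up gives 2, 2, 5, 2 = 11 seats, so the divisor must be adjusted.
With modified divisor 222300: modified quotas P5 1.108, P1 0.946, P6 3.163, P4 0.818.
Rounding up: P5 2, P1 1, P6 4, P4 1 (total 8).
P4 receives 1.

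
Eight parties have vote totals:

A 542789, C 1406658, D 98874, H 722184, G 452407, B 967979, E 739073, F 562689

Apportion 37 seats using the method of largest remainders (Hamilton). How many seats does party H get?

Total 5492653; standard divisor 5492653/37 ≈ 148450.081.
Standard quotas: A 3.6564, C 9.4756, D 0.6660, H 4.8648, G 3.0475, B 6.5206, E 4.9786, F 3.7904.
Lower quotas: A 3, C 9, D 0, H 4, G 3, B 6, E 4, F 3 (sum 32, leaving 5 seats).
Remainders in descending order: E 0.9786, H 0.8648, F 0.7904, D 0.6660, A 0.6564, B 0.5206, C 0.4756, G 0.0475.
The surplus seats go to E, H, F, D, A.
H receives 5.

5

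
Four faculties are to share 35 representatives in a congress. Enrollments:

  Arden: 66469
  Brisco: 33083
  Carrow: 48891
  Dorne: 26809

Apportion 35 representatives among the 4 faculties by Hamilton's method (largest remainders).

Arden=13, Brisco=7, Carrow=10, Dorne=5

The standard divisor is 175252/35 ≈ 5007.2.
Standard quotas: Arden 13.2747, Brisco 6.6071, Carrow 9.7641, Dorne 5.3541.
Lower quotas: Arden 13, Brisco 6, Carrow 9, Dorne 5 (sum 33, leaving 2 seats).
Remainders in descending order: Carrow 0.7641, Brisco 0.6071, Dorne 0.3541, Arden 0.2747.
The surplus seats go to Carrow, Brisco.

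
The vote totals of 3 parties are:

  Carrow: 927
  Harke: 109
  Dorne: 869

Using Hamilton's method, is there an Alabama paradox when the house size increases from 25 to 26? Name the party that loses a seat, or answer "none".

At 25 seats: Carrow 12, Harke 2, Dorne 11.
At 26 seats: Carrow 13, Harke 1, Dorne 12.
Harke drops from 2 to 1.

Harke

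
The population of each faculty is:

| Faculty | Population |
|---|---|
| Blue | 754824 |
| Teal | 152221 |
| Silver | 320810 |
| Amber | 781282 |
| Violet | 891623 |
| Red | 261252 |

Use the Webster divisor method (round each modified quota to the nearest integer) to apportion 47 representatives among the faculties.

Blue 11, Teal 2, Silver 5, Amber 12, Violet 13, Red 4

Standard divisor 3162012/47 ≈ 67276.851; standard quotas: Blue 11.220, Teal 2.263, Silver 4.769, Amber 11.613, Violet 13.253, Red 3.883.
Rounding to the nearest integer gives Blue 11, Teal 2, Silver 5, Amber 12, Violet 13, Red 4 — total 47, matching the house size, so no adjustment is needed.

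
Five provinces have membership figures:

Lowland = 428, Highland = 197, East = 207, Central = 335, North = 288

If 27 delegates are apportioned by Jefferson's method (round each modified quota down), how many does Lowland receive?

8

Standard divisor 1455/27 ≈ 53.889; standard quotas: Lowland 7.942, Highland 3.656, East 3.841, Central 6.216, North 5.344.
Rounding down gives 7, 3, 3, 6, 5 = 24 seats, so the divisor must be adjusted.
With modified divisor 49: modified quotas Lowland 8.735, Highland 4.020, East 4.224, Central 6.837, North 5.878.
Rounding down: Lowland 8, Highland 4, East 4, Central 6, North 5 (total 27).
Lowland receives 8.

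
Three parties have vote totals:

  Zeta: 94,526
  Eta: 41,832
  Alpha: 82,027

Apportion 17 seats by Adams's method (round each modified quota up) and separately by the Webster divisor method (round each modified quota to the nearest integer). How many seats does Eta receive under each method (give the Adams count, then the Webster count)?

Adams: Zeta 7, Eta 4, Alpha 6.
Webster: Zeta 7, Eta 3, Alpha 7.
Eta gets 4 under Adams and 3 under Webster.

4 and 3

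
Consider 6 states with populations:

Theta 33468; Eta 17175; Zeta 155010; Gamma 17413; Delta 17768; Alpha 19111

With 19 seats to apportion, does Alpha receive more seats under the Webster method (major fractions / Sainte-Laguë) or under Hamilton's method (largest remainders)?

Webster: Theta 3, Eta 1, Zeta 12, Gamma 1, Delta 1, Alpha 1.
Hamilton: Theta 3, Eta 1, Zeta 11, Gamma 1, Delta 1, Alpha 2.
Alpha gets 1 under Webster and 2 under Hamilton.

Hamilton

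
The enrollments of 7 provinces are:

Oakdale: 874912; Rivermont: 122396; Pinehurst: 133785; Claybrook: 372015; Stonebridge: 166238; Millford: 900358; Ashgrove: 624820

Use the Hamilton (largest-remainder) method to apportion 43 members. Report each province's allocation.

Oakdale=12, Rivermont=2, Pinehurst=2, Claybrook=5, Stonebridge=2, Millford=12, Ashgrove=8

Standard divisor: 3194524 ÷ 43 ≈ 74291.256.
Standard quotas: Oakdale 11.7768, Rivermont 1.6475, Pinehurst 1.8008, Claybrook 5.0075, Stonebridge 2.2377, Millford 12.1193, Ashgrove 8.4104.
Lower quotas: Oakdale 11, Rivermont 1, Pinehurst 1, Claybrook 5, Stonebridge 2, Millford 12, Ashgrove 8 (sum 40, leaving 3 seats).
Remainders in descending order: Pinehurst 0.8008, Oakdale 0.7768, Rivermont 0.6475, Ashgrove 0.4104, Stonebridge 0.2377, Millford 0.1193, Claybrook 0.0075.
The surplus seats go to Pinehurst, Oakdale, Rivermont.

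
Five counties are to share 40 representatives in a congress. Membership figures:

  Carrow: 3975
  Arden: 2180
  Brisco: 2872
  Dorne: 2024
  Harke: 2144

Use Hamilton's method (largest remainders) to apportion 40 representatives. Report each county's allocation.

Carrow 12; Arden 7; Brisco 9; Dorne 6; Harke 6

The standard divisor is 13195/40 ≈ 329.875.
Standard quotas: Carrow 12.050, Arden 6.609, Brisco 8.706, Dorne 6.136, Harke 6.499.
Lower quotas: Carrow 12, Arden 6, Brisco 8, Dorne 6, Harke 6 (sum 38, leaving 2 seats).
Remainders in descending order: Brisco 0.706, Arden 0.609, Harke 0.499, Dorne 0.136, Carrow 0.050.
The surplus seats go to Brisco, Arden.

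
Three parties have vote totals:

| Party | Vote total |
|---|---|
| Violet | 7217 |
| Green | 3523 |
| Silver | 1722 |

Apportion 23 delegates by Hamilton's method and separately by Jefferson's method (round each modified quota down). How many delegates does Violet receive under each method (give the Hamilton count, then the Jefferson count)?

13 and 14

Hamilton: Violet 13, Green 7, Silver 3.
Jefferson: Violet 14, Green 6, Silver 3.
Violet gets 13 under Hamilton and 14 under Jefferson.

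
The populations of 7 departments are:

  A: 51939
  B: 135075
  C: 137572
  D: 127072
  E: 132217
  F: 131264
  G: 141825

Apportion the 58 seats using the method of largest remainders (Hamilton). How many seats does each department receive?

A 3; B 9; C 9; D 9; E 9; F 9; G 10

Standard divisor: 856964 ÷ 58 ≈ 14775.241.
Standard quotas: A 3.5153, B 9.1420, C 9.3110, D 8.6003, E 8.9486, F 8.8841, G 9.5988.
Lower quotas: A 3, B 9, C 9, D 8, E 8, F 8, G 9 (sum 54, leaving 4 seats).
Remainders in descending order: E 0.9486, F 0.8841, D 0.6003, G 0.5988, A 0.5153, C 0.3110, B 0.1420.
The surplus seats go to E, F, D, G.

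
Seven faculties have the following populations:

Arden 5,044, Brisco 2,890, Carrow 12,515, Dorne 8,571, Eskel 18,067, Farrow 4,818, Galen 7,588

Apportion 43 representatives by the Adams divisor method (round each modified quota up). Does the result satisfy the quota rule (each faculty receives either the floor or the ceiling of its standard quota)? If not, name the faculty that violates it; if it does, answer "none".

Standard quotas: Arden 3.646, Brisco 2.089, Carrow 9.046, Dorne 6.195, Eskel 13.058, Farrow 3.482, Galen 5.484.
Adams allocation: Arden 4, Brisco 2, Carrow 9, Dorne 6, Eskel 12, Farrow 4, Galen 6.
Eskel has quota 13.058 (lower 13, upper 14) but receives 12 — outside the quota interval.

Eskel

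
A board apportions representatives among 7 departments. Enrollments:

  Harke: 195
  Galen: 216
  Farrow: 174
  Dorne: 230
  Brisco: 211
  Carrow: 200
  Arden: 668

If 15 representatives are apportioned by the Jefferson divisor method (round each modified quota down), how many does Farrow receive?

Standard divisor 1894/15 ≈ 126.267; standard quotas: Harke 1.544, Galen 1.711, Farrow 1.378, Dorne 1.822, Brisco 1.671, Carrow 1.584, Arden 5.290.
Rounding down gives 1, 1, 1, 1, 1, 1, 5 = 11 seats, so the divisor must be adjusted.
With modified divisor 103: modified quotas Harke 1.893, Galen 2.097, Farrow 1.689, Dorne 2.233, Brisco 2.049, Carrow 1.942, Arden 6.485.
Rounding down: Harke 1, Galen 2, Farrow 1, Dorne 2, Brisco 2, Carrow 1, Arden 6 (total 15).
Farrow receives 1.

1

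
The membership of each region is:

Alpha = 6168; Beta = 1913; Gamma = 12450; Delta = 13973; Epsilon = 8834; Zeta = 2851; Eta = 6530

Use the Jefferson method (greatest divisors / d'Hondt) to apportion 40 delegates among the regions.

Alpha 4, Beta 1, Gamma 10, Delta 11, Epsilon 7, Zeta 2, Eta 5

Standard divisor 52719/40 ≈ 1317.975; standard quotas: Alpha 4.680, Beta 1.451, Gamma 9.446, Delta 10.602, Epsilon 6.703, Zeta 2.163, Eta 4.955.
Rounding down gives 4, 1, 9, 10, 6, 2, 4 = 36 seats, so the divisor must be adjusted.
With modified divisor 1240: modified quotas Alpha 4.974, Beta 1.543, Gamma 10.040, Delta 11.269, Epsilon 7.124, Zeta 2.299, Eta 5.266.
Rounding down: Alpha 4, Beta 1, Gamma 10, Delta 11, Epsilon 7, Zeta 2, Eta 5 (total 40).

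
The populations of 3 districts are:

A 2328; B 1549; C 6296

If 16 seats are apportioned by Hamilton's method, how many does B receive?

Total 10173; standard divisor 10173/16 ≈ 635.812.
Standard quotas: A 3.6615, B 2.4363, C 9.9023.
Lower quotas: A 3, B 2, C 9 (sum 14, leaving 2 seats).
Remainders in descending order: C 0.9023, A 0.6615, B 0.4363.
Largest remainders: C, A receive the extra seats.
B receives 2.

2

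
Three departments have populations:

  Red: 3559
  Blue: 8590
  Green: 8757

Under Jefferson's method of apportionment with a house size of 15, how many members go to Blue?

Standard divisor 20906/15 ≈ 1393.733; standard quotas: Red 2.554, Blue 6.163, Green 6.283.
Rounding down gives 2, 6, 6 = 14 seats, so the divisor must be adjusted.
With modified divisor 1240: modified quotas Red 2.870, Blue 6.927, Green 7.062.
Rounding down: Red 2, Blue 6, Green 7 (total 15).
Blue receives 6.

6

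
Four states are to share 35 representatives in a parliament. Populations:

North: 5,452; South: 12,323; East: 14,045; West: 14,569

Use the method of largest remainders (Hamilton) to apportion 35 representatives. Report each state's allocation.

North=4, South=9, East=11, West=11

Standard divisor: 46389 ÷ 35 ≈ 1325.4.
Standard quotas: North 4.1135, South 9.2976, East 10.5968, West 10.9922.
Lower quotas: North 4, South 9, East 10, West 10 (sum 33, leaving 2 seats).
Remainders in descending order: West 0.9922, East 0.5968, South 0.2976, North 0.1135.
The surplus seats go to West, East.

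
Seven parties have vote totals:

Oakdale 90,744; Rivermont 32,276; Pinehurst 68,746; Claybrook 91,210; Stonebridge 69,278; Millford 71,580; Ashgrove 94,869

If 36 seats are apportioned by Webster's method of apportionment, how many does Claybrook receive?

Standard divisor 518703/36 ≈ 14408.417; standard quotas: Oakdale 6.298, Rivermont 2.240, Pinehurst 4.771, Claybrook 6.330, Stonebridge 4.808, Millford 4.968, Ashgrove 6.584.
Rounding to the nearest integer gives Oakdale 6, Rivermont 2, Pinehurst 5, Claybrook 6, Stonebridge 5, Millford 5, Ashgrove 7 — total 36, matching the house size, so no adjustment is needed.
Claybrook receives 6.

6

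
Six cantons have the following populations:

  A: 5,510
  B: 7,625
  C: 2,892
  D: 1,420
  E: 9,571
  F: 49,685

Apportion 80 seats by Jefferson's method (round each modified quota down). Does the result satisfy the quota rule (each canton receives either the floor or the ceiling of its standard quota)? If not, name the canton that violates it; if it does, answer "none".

F

Standard quotas: A 5.747, B 7.953, C 3.016, D 1.481, E 9.982, F 51.821.
Jefferson allocation: A 5, B 8, C 3, D 1, E 10, F 53.
F has quota 51.821 (lower 51, upper 52) but receives 53 — outside the quota interval.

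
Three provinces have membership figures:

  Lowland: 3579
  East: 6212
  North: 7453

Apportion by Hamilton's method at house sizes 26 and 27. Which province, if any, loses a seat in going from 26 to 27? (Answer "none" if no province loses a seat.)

At 26 seats: Lowland 6, East 9, North 11.
At 27 seats: Lowland 5, East 10, North 12.
Lowland drops from 6 to 5.

Lowland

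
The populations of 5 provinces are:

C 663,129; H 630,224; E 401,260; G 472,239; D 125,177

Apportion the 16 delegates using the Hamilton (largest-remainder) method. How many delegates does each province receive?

The standard divisor is 2292029/16 ≈ 143251.812.
Standard quotas: C 4.6291, H 4.3994, E 2.8011, G 3.2966, D 0.8738.
Lower quotas: C 4, H 4, E 2, G 3, D 0 (sum 13, leaving 3 seats).
Remainders in descending order: D 0.8738, E 0.8011, C 0.6291, H 0.3994, G 0.2966.
The surplus seats go to D, E, C.

C 5, H 4, E 3, G 3, D 1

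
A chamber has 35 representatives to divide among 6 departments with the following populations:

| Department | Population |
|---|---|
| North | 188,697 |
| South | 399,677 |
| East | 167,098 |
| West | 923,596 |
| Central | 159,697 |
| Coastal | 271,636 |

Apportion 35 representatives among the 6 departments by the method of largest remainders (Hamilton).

Total 2110401; standard divisor 2110401/35 ≈ 60297.171.
Standard quotas: North 3.1295, South 6.6285, East 2.7712, West 15.3174, Central 2.6485, Coastal 4.5050.
Lower quotas: North 3, South 6, East 2, West 15, Central 2, Coastal 4 (sum 32, leaving 3 seats).
Remainders in descending order: East 0.7712, Central 0.6485, South 0.6285, Coastal 0.5050, West 0.3174, North 0.1295.
The surplus seats go to East, Central, South.

North: 3, South: 7, East: 3, West: 15, Central: 3, Coastal: 4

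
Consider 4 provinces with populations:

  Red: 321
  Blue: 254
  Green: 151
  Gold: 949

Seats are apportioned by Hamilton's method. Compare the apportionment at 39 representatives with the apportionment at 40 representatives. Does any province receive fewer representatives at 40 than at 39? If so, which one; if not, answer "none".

Green

At 39 seats: Red 7, Blue 6, Green 4, Gold 22.
At 40 seats: Red 8, Blue 6, Green 3, Gold 23.
Green drops from 4 to 3.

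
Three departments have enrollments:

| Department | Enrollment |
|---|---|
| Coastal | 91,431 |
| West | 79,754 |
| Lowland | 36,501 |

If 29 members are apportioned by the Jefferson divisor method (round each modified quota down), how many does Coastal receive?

Standard divisor 207686/29 ≈ 7161.586; standard quotas: Coastal 12.767, West 11.136, Lowland 5.097.
Rounding down gives 12, 11, 5 = 28 seats, so the divisor must be adjusted.
With modified divisor 6800: modified quotas Coastal 13.446, West 11.729, Lowland 5.368.
Rounding down: Coastal 13, West 11, Lowland 5 (total 29).
Coastal receives 13.

13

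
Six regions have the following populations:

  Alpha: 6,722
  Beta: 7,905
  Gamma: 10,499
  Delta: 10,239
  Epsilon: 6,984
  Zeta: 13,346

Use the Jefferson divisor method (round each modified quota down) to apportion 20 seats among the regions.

Alpha: 2, Beta: 3, Gamma: 4, Delta: 4, Epsilon: 2, Zeta: 5

Standard divisor 55695/20 ≈ 2784.75; standard quotas: Alpha 2.414, Beta 2.839, Gamma 3.770, Delta 3.677, Epsilon 2.508, Zeta 4.793.
Rounding down gives 2, 2, 3, 3, 2, 4 = 16 seats, so the divisor must be adjusted.
With modified divisor 2400: modified quotas Alpha 2.801, Beta 3.294, Gamma 4.375, Delta 4.266, Epsilon 2.910, Zeta 5.561.
Rounding down: Alpha 2, Beta 3, Gamma 4, Delta 4, Epsilon 2, Zeta 5 (total 20).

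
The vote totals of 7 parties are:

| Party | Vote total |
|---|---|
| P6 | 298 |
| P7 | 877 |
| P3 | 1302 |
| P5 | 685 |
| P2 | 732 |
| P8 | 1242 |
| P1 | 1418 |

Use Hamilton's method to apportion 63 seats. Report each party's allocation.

P6 3, P7 8, P3 12, P5 7, P2 7, P8 12, P1 14

The standard divisor is 6554/63 ≈ 104.032.
Standard quotas: P6 2.865, P7 8.430, P3 12.515, P5 6.585, P2 7.036, P8 11.939, P1 13.630.
Lower quotas: P6 2, P7 8, P3 12, P5 6, P2 7, P8 11, P1 13 (sum 59, leaving 4 seats).
Remainders in descending order: P8 0.939, P6 0.865, P1 0.630, P5 0.585, P3 0.515, P7 0.430, P2 0.036.
The surplus seats go to P8, P6, P1, P5.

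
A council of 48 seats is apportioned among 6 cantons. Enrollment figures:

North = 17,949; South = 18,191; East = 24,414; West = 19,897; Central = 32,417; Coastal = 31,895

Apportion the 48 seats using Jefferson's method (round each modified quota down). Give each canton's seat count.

North 6, South 6, East 8, West 6, Central 11, Coastal 11

Standard divisor 144763/48 ≈ 3015.896; standard quotas: North 5.951, South 6.032, East 8.095, West 6.597, Central 10.749, Coastal 10.576.
Rounding down gives 5, 6, 8, 6, 10, 10 = 45 seats, so the divisor must be adjusted.
With modified divisor 2870: modified quotas North 6.254, South 6.338, East 8.507, West 6.933, Central 11.295, Coastal 11.113.
Rounding down: North 6, South 6, East 8, West 6, Central 11, Coastal 11 (total 48).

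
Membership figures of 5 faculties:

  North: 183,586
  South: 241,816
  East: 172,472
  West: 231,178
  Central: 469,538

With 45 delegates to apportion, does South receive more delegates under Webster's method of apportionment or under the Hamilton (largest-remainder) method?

Webster: North 6, South 8, East 6, West 8, Central 17.
Hamilton: North 6, South 9, East 6, West 8, Central 16.
South gets 8 under Webster and 9 under Hamilton.

Hamilton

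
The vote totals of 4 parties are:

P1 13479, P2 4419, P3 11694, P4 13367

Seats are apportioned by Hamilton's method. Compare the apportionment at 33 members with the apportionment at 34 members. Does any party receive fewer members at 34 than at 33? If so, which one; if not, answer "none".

At 33 seats: P1 10, P2 4, P3 9, P4 10.
At 34 seats: P1 11, P2 3, P3 9, P4 11.
P2 drops from 4 to 3.

P2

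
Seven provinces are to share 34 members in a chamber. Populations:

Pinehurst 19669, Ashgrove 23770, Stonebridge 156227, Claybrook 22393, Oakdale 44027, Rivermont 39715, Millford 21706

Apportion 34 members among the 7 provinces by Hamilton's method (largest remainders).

The standard divisor is 327507/34 ≈ 9632.559.
Standard quotas: Pinehurst 2.0419, Ashgrove 2.4677, Stonebridge 16.2186, Claybrook 2.3247, Oakdale 4.5706, Rivermont 4.1230, Millford 2.2534.
Lower quotas: Pinehurst 2, Ashgrove 2, Stonebridge 16, Claybrook 2, Oakdale 4, Rivermont 4, Millford 2 (sum 32, leaving 2 seats).
Remainders in descending order: Oakdale 0.5706, Ashgrove 0.4677, Claybrook 0.3247, Millford 0.2534, Stonebridge 0.2186, Rivermont 0.1230, Pinehurst 0.0419.
The surplus seats go to Oakdale, Ashgrove.

Pinehurst 2, Ashgrove 3, Stonebridge 16, Claybrook 2, Oakdale 5, Rivermont 4, Millford 2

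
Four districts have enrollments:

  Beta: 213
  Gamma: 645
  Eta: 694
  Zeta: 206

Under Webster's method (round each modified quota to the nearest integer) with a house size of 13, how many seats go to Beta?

2

Standard divisor 1758/13 ≈ 135.231; standard quotas: Beta 1.575, Gamma 4.770, Eta 5.132, Zeta 1.523.
Rounding to the nearest integer gives 2, 5, 5, 2 = 14 seats, so the divisor must be adjusted.
With modified divisor 140: modified quotas Beta 1.521, Gamma 4.607, Eta 4.957, Zeta 1.471.
Rounding to the nearest integer: Beta 2, Gamma 5, Eta 5, Zeta 1 (total 13).
Beta receives 2.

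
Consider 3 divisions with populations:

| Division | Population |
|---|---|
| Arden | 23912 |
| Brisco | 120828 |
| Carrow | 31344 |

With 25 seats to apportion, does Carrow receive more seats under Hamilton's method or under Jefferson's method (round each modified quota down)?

Hamilton

Hamilton: Arden 3, Brisco 17, Carrow 5.
Jefferson: Arden 3, Brisco 18, Carrow 4.
Carrow gets 5 under Hamilton and 4 under Jefferson.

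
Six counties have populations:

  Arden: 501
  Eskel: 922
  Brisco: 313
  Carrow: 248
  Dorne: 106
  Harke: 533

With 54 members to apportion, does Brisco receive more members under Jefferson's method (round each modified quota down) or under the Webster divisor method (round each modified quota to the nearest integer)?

Jefferson: Arden 10, Eskel 20, Brisco 6, Carrow 5, Dorne 2, Harke 11.
Webster: Arden 10, Eskel 19, Brisco 7, Carrow 5, Dorne 2, Harke 11.
Brisco gets 6 under Jefferson and 7 under Webster.

Webster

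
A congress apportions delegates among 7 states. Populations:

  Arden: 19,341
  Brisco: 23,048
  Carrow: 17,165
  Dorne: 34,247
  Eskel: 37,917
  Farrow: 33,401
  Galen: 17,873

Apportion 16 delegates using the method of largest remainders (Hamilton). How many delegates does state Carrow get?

1

Standard divisor: 182992 ÷ 16 = 11437.
Standard quotas: Arden 1.6911, Brisco 2.0152, Carrow 1.5008, Dorne 2.9944, Eskel 3.3153, Farrow 2.9204, Galen 1.5627.
Lower quotas: Arden 1, Brisco 2, Carrow 1, Dorne 2, Eskel 3, Farrow 2, Galen 1 (sum 12, leaving 4 seats).
Remainders in descending order: Dorne 0.9944, Farrow 0.9204, Arden 0.6911, Galen 0.5627, Carrow 0.5008, Eskel 0.3153, Brisco 0.0152.
Largest remainders: Dorne, Farrow, Arden, Galen receive the extra seats.
Carrow receives 1.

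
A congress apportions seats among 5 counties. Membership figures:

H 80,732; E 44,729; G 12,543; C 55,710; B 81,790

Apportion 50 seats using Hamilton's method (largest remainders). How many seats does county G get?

Standard divisor: 275504 ÷ 50 ≈ 5510.08.
Standard quotas: H 14.6517, E 8.1177, G 2.2764, C 10.1106, B 14.8437.
Lower quotas: H 14, E 8, G 2, C 10, B 14 (sum 48, leaving 2 seats).
Remainders in descending order: B 0.8437, H 0.6517, G 0.2764, E 0.1177, C 0.1106.
Largest remainders: B, H receive the extra seats.
G receives 2.

2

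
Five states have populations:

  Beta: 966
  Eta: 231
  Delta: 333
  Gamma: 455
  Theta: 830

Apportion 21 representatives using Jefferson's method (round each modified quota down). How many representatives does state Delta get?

Standard divisor 2815/21 ≈ 134.048; standard quotas: Beta 7.206, Eta 1.723, Delta 2.484, Gamma 3.394, Theta 6.192.
Rounding down gives 7, 1, 2, 3, 6 = 19 seats, so the divisor must be adjusted.
With modified divisor 117: modified quotas Beta 8.256, Eta 1.974, Delta 2.846, Gamma 3.889, Theta 7.094.
Rounding down: Beta 8, Eta 1, Delta 2, Gamma 3, Theta 7 (total 21).
Delta receives 2.

2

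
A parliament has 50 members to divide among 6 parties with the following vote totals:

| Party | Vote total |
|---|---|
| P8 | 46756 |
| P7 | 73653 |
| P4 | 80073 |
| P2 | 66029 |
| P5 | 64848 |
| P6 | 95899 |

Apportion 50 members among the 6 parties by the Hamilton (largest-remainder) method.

Total 427258; standard divisor 427258/50 ≈ 8545.16.
Standard quotas: P8 5.4716, P7 8.6193, P4 9.3706, P2 7.7271, P5 7.5889, P6 11.2226.
Lower quotas: P8 5, P7 8, P4 9, P2 7, P5 7, P6 11 (sum 47, leaving 3 seats).
Remainders in descending order: P2 0.7271, P7 0.6193, P5 0.5889, P8 0.4716, P4 0.3706, P6 0.2226.
The surplus seats go to P2, P7, P5.

P8=5, P7=9, P4=9, P2=8, P5=8, P6=11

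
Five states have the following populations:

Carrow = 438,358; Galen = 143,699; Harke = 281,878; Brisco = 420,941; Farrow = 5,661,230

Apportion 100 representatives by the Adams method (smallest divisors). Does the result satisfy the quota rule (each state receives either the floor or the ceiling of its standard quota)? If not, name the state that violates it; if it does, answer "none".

Farrow

Standard quotas: Carrow 6.311, Galen 2.069, Harke 4.058, Brisco 6.060, Farrow 81.502.
Adams allocation: Carrow 7, Galen 3, Harke 4, Brisco 6, Farrow 80.
Farrow has quota 81.502 (lower 81, upper 82) but receives 80 — outside the quota interval.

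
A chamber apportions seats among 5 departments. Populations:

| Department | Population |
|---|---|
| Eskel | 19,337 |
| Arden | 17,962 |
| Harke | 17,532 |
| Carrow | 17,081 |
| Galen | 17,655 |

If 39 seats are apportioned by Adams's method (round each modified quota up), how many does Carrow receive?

7

Standard divisor 89567/39 ≈ 2296.59; standard quotas: Eskel 8.420, Arden 7.821, Harke 7.634, Carrow 7.438, Galen 7.687.
Rounding up gives 9, 8, 8, 8, 8 = 41 seats, so the divisor must be adjusted.
With modified divisor 2470: modified quotas Eskel 7.829, Arden 7.272, Harke 7.098, Carrow 6.915, Galen 7.148.
Rounding up: Eskel 8, Arden 8, Harke 8, Carrow 7, Galen 8 (total 39).
Carrow receives 7.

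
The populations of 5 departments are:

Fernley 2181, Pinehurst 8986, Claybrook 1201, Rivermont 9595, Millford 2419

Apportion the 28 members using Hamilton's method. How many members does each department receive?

Fernley: 3, Pinehurst: 10, Claybrook: 1, Rivermont: 11, Millford: 3

Standard divisor: 24382 ÷ 28 ≈ 870.786.
Standard quotas: Fernley 2.5046, Pinehurst 10.3194, Claybrook 1.3792, Rivermont 11.0188, Millford 2.7780.
Lower quotas: Fernley 2, Pinehurst 10, Claybrook 1, Rivermont 11, Millford 2 (sum 26, leaving 2 seats).
Remainders in descending order: Millford 0.7780, Fernley 0.5046, Claybrook 0.3792, Pinehurst 0.3194, Rivermont 0.0188.
Largest remainders: Millford, Fernley receive the extra seats.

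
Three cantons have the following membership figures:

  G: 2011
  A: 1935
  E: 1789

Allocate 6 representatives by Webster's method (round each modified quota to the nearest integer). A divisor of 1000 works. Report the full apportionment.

With modified divisor 1000: modified quotas G 2.011, A 1.935, E 1.789.
Rounding to the nearest integer: G 2, A 2, E 2 (total 6).

G 2, A 2, E 2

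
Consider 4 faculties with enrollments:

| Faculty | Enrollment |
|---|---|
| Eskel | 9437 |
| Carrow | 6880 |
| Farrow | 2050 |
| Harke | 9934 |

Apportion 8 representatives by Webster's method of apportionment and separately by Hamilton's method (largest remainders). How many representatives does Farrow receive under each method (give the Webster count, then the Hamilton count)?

1 and 0

Webster: Eskel 2, Carrow 2, Farrow 1, Harke 3.
Hamilton: Eskel 3, Carrow 2, Farrow 0, Harke 3.
Farrow gets 1 under Webster and 0 under Hamilton.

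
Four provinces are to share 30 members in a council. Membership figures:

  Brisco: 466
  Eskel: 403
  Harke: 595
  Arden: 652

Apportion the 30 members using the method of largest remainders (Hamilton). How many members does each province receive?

Brisco 7, Eskel 6, Harke 8, Arden 9

The standard divisor is 2116/30 ≈ 70.533.
Standard quotas: Brisco 6.607, Eskel 5.714, Harke 8.436, Arden 9.244.
Lower quotas: Brisco 6, Eskel 5, Harke 8, Arden 9 (sum 28, leaving 2 seats).
Remainders in descending order: Eskel 0.714, Brisco 0.607, Harke 0.436, Arden 0.244.
The surplus seats go to Eskel, Brisco.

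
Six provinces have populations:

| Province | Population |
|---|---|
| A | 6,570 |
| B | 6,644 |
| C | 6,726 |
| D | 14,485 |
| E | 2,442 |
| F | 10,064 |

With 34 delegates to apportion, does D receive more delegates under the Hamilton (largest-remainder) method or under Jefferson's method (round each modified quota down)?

Hamilton: A 5, B 5, C 5, D 10, E 2, F 7.
Jefferson: A 5, B 5, C 5, D 11, E 1, F 7.
D gets 10 under Hamilton and 11 under Jefferson.

Jefferson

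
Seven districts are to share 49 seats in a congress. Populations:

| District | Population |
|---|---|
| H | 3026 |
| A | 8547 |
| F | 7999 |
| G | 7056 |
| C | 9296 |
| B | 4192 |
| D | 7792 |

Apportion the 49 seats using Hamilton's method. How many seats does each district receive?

H: 3; A: 9; F: 8; G: 7; C: 10; B: 4; D: 8

The standard divisor is 47908/49 ≈ 977.714.
Standard quotas: H 3.0950, A 8.7418, F 8.1813, G 7.2168, C 9.5079, B 4.2876, D 7.9696.
Lower quotas: H 3, A 8, F 8, G 7, C 9, B 4, D 7 (sum 46, leaving 3 seats).
Remainders in descending order: D 0.9696, A 0.7418, C 0.5079, B 0.2876, G 0.2168, F 0.1813, H 0.0950.
Largest remainders: D, A, C receive the extra seats.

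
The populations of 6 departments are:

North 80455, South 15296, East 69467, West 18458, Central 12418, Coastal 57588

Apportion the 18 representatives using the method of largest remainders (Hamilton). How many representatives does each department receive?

Standard divisor: 253682 ÷ 18 ≈ 14093.444.
Standard quotas: North 5.7087, South 1.0853, East 4.9290, West 1.3097, Central 0.8811, Coastal 4.0862.
Lower quotas: North 5, South 1, East 4, West 1, Central 0, Coastal 4 (sum 15, leaving 3 seats).
Remainders in descending order: East 0.9290, Central 0.8811, North 0.7087, West 0.3097, Coastal 0.0862, South 0.0853.
The surplus seats go to East, Central, North.

North 6, South 1, East 5, West 1, Central 1, Coastal 4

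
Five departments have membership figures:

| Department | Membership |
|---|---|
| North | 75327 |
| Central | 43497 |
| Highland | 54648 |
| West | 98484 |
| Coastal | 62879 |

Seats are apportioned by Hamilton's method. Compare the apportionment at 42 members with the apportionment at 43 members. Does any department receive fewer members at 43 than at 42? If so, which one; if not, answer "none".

At 42 seats: North 9, Central 6, Highland 7, West 12, Coastal 8.
At 43 seats: North 10, Central 5, Highland 7, West 13, Coastal 8.
Central drops from 6 to 5.

Central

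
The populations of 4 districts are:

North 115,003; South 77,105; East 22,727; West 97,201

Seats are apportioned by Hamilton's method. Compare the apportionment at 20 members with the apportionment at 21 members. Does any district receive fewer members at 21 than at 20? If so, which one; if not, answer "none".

East

At 20 seats: North 7, South 5, East 2, West 6.
At 21 seats: North 8, South 5, East 1, West 7.
East drops from 2 to 1.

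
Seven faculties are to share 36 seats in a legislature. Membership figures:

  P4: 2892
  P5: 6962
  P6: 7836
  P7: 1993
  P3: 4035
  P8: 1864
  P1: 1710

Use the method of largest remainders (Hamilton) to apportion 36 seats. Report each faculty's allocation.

P4 4, P5 9, P6 10, P7 3, P3 5, P8 3, P1 2

The standard divisor is 27292/36 ≈ 758.111.
Standard quotas: P4 3.8147, P5 9.1834, P6 10.3362, P7 2.6289, P3 5.3224, P8 2.4587, P1 2.2556.
Lower quotas: P4 3, P5 9, P6 10, P7 2, P3 5, P8 2, P1 2 (sum 33, leaving 3 seats).
Remainders in descending order: P4 0.8147, P7 0.6289, P8 0.4587, P6 0.3362, P3 0.3224, P1 0.2556, P5 0.1834.
Largest remainders: P4, P7, P8 receive the extra seats.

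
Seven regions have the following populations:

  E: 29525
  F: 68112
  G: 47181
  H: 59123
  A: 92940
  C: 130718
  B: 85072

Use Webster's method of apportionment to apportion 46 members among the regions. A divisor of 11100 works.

With modified divisor 11100: modified quotas E 2.660, F 6.136, G 4.251, H 5.326, A 8.373, C 11.776, B 7.664.
Rounding to the nearest integer: E 3, F 6, G 4, H 5, A 8, C 12, B 8 (total 46).

E=3; F=6; G=4; H=5; A=8; C=12; B=8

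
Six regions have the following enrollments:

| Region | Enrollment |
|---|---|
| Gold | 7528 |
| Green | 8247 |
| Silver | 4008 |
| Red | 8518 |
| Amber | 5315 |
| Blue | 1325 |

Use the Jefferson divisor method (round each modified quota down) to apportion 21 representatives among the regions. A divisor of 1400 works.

Gold 5, Green 5, Silver 2, Red 6, Amber 3, Blue 0

With modified divisor 1400: modified quotas Gold 5.377, Green 5.891, Silver 2.863, Red 6.084, Amber 3.796, Blue 0.946.
Rounding down: Gold 5, Green 5, Silver 2, Red 6, Amber 3, Blue 0 (total 21).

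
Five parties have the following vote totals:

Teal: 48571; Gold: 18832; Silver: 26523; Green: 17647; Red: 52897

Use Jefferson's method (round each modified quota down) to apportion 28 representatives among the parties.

Standard divisor 164470/28 ≈ 5873.929; standard quotas: Teal 8.269, Gold 3.206, Silver 4.515, Green 3.004, Red 9.005.
Rounding down gives 8, 3, 4, 3, 9 = 27 seats, so the divisor must be adjusted.
With modified divisor 5350: modified quotas Teal 9.079, Gold 3.520, Silver 4.958, Green 3.299, Red 9.887.
Rounding down: Teal 9, Gold 3, Silver 4, Green 3, Red 9 (total 28).

Teal: 9, Gold: 3, Silver: 4, Green: 3, Red: 9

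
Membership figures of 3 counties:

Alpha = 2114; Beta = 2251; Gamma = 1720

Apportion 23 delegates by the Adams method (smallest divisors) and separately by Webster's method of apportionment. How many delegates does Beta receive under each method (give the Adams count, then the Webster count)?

Adams: Alpha 8, Beta 8, Gamma 7.
Webster: Alpha 8, Beta 9, Gamma 6.
Beta gets 8 under Adams and 9 under Webster.

8 and 9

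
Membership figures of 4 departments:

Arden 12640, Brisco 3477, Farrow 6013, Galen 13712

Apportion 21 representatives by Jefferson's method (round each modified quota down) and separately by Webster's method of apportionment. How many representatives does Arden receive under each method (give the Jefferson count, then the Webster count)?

Jefferson: Arden 8, Brisco 2, Farrow 3, Galen 8.
Webster: Arden 7, Brisco 2, Farrow 4, Galen 8.
Arden gets 8 under Jefferson and 7 under Webster.

8 and 7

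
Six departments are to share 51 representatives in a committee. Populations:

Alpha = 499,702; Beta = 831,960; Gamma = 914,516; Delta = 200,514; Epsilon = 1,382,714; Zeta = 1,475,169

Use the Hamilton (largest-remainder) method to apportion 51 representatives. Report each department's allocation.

Standard divisor: 5304575 ÷ 51 ≈ 104011.275.
Standard quotas: Alpha 4.8043, Beta 7.9987, Gamma 8.7925, Delta 1.9278, Epsilon 13.2939, Zeta 14.1828.
Lower quotas: Alpha 4, Beta 7, Gamma 8, Delta 1, Epsilon 13, Zeta 14 (sum 47, leaving 4 seats).
Remainders in descending order: Beta 0.9987, Delta 0.9278, Alpha 0.8043, Gamma 0.7925, Epsilon 0.2939, Zeta 0.1828.
The surplus seats go to Beta, Delta, Alpha, Gamma.

Alpha 5, Beta 8, Gamma 9, Delta 2, Epsilon 13, Zeta 14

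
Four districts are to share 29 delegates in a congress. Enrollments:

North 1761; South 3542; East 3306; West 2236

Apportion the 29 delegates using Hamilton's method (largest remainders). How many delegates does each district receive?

Standard divisor: 10845 ÷ 29 ≈ 373.966.
Standard quotas: North 4.709, South 9.471, East 8.840, West 5.979.
Lower quotas: North 4, South 9, East 8, West 5 (sum 26, leaving 3 seats).
Remainders in descending order: West 0.979, East 0.840, North 0.709, South 0.471.
Largest remainders: West, East, North receive the extra seats.

North=5, South=9, East=9, West=6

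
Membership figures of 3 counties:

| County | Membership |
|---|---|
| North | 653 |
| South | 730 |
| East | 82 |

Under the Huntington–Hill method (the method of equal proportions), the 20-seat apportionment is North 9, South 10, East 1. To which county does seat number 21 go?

Priority for the next seat is population ÷ (√(s·(s+1))).
Priorities: North 68.832, South 69.603, East 57.983.
Highest priority: South.

South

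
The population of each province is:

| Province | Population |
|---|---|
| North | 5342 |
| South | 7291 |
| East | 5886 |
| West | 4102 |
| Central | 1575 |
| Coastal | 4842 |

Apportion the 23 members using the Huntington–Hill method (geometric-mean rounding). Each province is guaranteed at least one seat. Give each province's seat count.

North 4, South 6, East 5, West 3, Central 1, Coastal 4

With divisor 1255: modified quotas North 4.257, South 5.810, East 4.690, West 3.269, Central 1.255, Coastal 3.858.
Geometric-mean thresholds: North √(4·5)=4.472, South √(5·6)=5.477, East √(4·5)=4.472, West √(3·4)=3.464, Central √(1·2)=1.414, Coastal √(3·4)=3.464.
Each quota rounded against its threshold gives North 4, South 6, East 5, West 3, Central 1, Coastal 4 (total 23).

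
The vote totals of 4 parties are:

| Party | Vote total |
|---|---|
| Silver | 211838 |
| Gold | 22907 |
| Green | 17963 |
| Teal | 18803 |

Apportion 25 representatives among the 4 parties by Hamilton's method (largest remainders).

Standard divisor: 271511 ÷ 25 ≈ 10860.44.
Standard quotas: Silver 19.5055, Gold 2.1092, Green 1.6540, Teal 1.7313.
Lower quotas: Silver 19, Gold 2, Green 1, Teal 1 (sum 23, leaving 2 seats).
Remainders in descending order: Teal 0.7313, Green 0.6540, Silver 0.5055, Gold 0.1092.
Largest remainders: Teal, Green receive the extra seats.

Silver=19, Gold=2, Green=2, Teal=2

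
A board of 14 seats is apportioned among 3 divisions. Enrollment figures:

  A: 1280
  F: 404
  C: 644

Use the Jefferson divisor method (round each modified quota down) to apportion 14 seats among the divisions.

Standard divisor 2328/14 ≈ 166.286; standard quotas: A 7.698, F 2.430, C 3.873.
Rounding down gives 7, 2, 3 = 12 seats, so the divisor must be adjusted.
With modified divisor 150: modified quotas A 8.533, F 2.693, C 4.293.
Rounding down: A 8, F 2, C 4 (total 14).

A: 8, F: 2, C: 4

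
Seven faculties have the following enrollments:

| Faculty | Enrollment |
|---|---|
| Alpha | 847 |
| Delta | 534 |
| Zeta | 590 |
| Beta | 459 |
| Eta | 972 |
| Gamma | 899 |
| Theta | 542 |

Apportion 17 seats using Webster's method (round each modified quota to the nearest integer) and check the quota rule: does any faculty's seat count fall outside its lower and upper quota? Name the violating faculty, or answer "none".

none

Standard quotas: Alpha 2.973, Delta 1.874, Zeta 2.071, Beta 1.611, Eta 3.412, Gamma 3.156, Theta 1.903.
Webster allocation: Alpha 3, Delta 2, Zeta 2, Beta 2, Eta 3, Gamma 3, Theta 2.
Every allocation lies between the lower and upper quota.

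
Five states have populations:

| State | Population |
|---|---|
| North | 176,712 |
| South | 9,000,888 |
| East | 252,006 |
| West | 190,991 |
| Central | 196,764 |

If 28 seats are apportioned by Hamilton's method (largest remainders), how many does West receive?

Standard divisor: 9817361 ÷ 28 ≈ 350620.036.
Standard quotas: North 0.5040, South 25.6713, East 0.7187, West 0.5447, Central 0.5612.
Lower quotas: North 0, South 25, East 0, West 0, Central 0 (sum 25, leaving 3 seats).
Remainders in descending order: East 0.7187, South 0.6713, Central 0.5612, West 0.5447, North 0.5040.
Largest remainders: East, South, Central receive the extra seats.
West receives 0.

0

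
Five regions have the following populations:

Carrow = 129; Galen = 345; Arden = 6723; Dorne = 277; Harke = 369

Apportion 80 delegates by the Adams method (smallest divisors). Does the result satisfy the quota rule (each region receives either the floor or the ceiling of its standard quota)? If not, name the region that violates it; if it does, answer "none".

Arden

Standard quotas: Carrow 1.316, Galen 3.519, Arden 68.576, Dorne 2.825, Harke 3.764.
Adams allocation: Carrow 2, Galen 4, Arden 67, Dorne 3, Harke 4.
Arden has quota 68.576 (lower 68, upper 69) but receives 67 — outside the quota interval.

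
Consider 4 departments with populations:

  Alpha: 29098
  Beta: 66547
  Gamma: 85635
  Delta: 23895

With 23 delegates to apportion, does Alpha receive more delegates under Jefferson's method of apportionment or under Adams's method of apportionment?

Adams

Jefferson: Alpha 3, Beta 8, Gamma 10, Delta 2.
Adams: Alpha 4, Beta 7, Gamma 9, Delta 3.
Alpha gets 3 under Jefferson and 4 under Adams.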